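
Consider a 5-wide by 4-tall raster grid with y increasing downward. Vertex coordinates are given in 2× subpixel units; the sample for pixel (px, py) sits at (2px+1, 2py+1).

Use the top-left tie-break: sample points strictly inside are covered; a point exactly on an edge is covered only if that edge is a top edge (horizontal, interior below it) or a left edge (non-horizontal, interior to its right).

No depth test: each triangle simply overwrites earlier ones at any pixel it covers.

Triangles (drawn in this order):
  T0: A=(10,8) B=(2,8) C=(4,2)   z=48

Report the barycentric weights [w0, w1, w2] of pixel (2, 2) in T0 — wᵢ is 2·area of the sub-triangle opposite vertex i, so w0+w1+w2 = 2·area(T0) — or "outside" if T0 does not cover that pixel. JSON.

T0:
  2·area = 48
  edge (10, 8)→(2, 8): d=(-8,0) right/bottom  bias=-1
  edge (2, 8)→(4, 2): d=(2,-6) top-left  bias=+0
  edge (4, 2)→(10, 8): d=(6,6) right/bottom  bias=-1
    (1,0)@(3, 1): e=[56,-8,0] → ·  [on edge]
    (2,1)@(5, 3): e=[40,8,0] → ·  [on edge]
    (1,2)@(3, 5): e=[24,0,24] → #  [on edge]
    (2,2)@(5, 5): e=[24,12,12] → #
    (3,2)@(7, 5): e=[24,24,0] → ·  [on edge]
    (1,3)@(3, 7): e=[8,4,36] → #
    (3,3)@(7, 7): e=[8,28,12] → #
    (4,3)@(9, 7): e=[8,40,0] → ·  [on edge]
  covered (5 px):
    · · · · ·
    · · · · ·
    · # # · ·
    · # # # ·

Answer: [12,12,24]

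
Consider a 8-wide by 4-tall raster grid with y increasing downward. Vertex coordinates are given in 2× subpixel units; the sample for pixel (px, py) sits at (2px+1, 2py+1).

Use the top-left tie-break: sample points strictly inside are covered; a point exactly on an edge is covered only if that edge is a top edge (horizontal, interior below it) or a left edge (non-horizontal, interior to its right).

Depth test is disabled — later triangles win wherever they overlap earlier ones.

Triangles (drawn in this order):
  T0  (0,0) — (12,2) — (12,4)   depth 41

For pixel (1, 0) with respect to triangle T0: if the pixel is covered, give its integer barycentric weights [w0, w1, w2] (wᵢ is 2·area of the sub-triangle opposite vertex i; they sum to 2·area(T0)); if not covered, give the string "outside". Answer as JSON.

T0:
  2·area = 24
  edge (0, 0)→(12, 2): d=(12,2) right/bottom  bias=-1
  edge (12, 2)→(12, 4): d=(0,2) right/bottom  bias=-1
  edge (12, 4)→(0, 0): d=(-12,-4) top-left  bias=+0
    (1,0)@(3, 1): e=[6,18,0] → X  [on edge]
    (2,0)@(5, 1): e=[2,14,8] → X
    (3,0)@(7, 1): e=[-2,10,16] → .
    (1,1)@(3, 3): e=[30,18,-24] → .
    (2,1)@(5, 3): e=[26,14,-16] → .
    (4,1)@(9, 3): e=[18,6,0] → X  [on edge]
    (5,1)@(11, 3): e=[14,2,8] → X
    (6,1)@(13, 3): e=[10,-2,16] → .
    (4,2)@(9, 5): e=[42,6,-24] → .
    (5,2)@(11, 5): e=[38,2,-16] → .
    (7,2)@(15, 5): e=[30,-6,0] → .  [on edge]
  covered (4 px):
    . X X . . . . .
    . . . . X X . .
    . . . . . . . .
    . . . . . . . .

Final: [18,0,6]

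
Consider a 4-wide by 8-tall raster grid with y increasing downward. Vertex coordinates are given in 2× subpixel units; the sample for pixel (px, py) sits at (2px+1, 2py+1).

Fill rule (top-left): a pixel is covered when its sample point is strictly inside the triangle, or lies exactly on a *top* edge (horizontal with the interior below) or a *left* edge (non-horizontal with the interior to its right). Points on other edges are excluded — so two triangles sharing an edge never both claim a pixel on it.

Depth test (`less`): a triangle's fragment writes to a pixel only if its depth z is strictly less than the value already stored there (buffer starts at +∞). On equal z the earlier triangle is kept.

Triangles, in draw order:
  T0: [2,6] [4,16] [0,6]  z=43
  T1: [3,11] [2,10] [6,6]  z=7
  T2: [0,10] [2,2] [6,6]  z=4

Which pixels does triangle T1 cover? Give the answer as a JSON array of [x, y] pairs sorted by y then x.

T0:
  2·area = 20
  edge (2, 6)→(4, 16): d=(2,10) right/bottom  bias=-1
  edge (4, 16)→(0, 6): d=(-4,-10) top-left  bias=+0
  edge (0, 6)→(2, 6): d=(2,0) top-left  bias=+0
    (0,0)@(1, 1): e=[0,30,-10] → .  [on edge]
    (0,3)@(1, 7): e=[12,6,2] → X
    (1,3)@(3, 7): e=[-8,26,2] → .
    (0,4)@(1, 9): e=[16,-2,6] → .
    (1,5)@(3, 11): e=[0,10,10] → .  [on edge]
    (1,6)@(3, 13): e=[4,2,14] → X
    (2,6)@(5, 13): e=[-16,22,14] → .
    (1,7)@(3, 15): e=[8,-6,18] → .
  covered (2 px):
    . . . .
    . . . .
    . . . .
    X . . .
    . . . .
    . . . .
    . X . .
    . . . .
T1:
  2·area = 8
  edge (3, 11)→(2, 10): d=(-1,-1) top-left  bias=+0
  edge (2, 10)→(6, 6): d=(4,-4) top-left  bias=+0
  edge (6, 6)→(3, 11): d=(-3,5) right/bottom  bias=-1
    (3,2)@(7, 5): e=[10,0,-2] → .  [on edge]
    (2,3)@(5, 7): e=[6,0,2] → X  [on edge]
    (3,3)@(7, 7): e=[8,8,-8] → .
    (0,4)@(1, 9): e=[0,-8,16] → .  [on edge]
    (1,4)@(3, 9): e=[2,0,6] → X  [on edge]
    (2,4)@(5, 9): e=[4,8,-4] → .
    (0,5)@(1, 11): e=[-2,0,10] → .  [on edge]
    (1,5)@(3, 11): e=[0,8,0] → .  [on edge]
    (2,6)@(5, 13): e=[0,24,-16] → .  [on edge]
    (3,7)@(7, 15): e=[0,40,-32] → .  [on edge]
  covered (2 px):
    . . . .
    . . . .
    . . . .
    . . X .
    . X . .
    . . . .
    . . . .
    . . . .
T2:
  2·area = 40
  edge (0, 10)→(2, 2): d=(2,-8) top-left  bias=+0
  edge (2, 2)→(6, 6): d=(4,4) right/bottom  bias=-1
  edge (6, 6)→(0, 10): d=(-6,4) right/bottom  bias=-1
    (0,0)@(1, 1): e=[-10,0,50] → .  [on edge]
    (1,1)@(3, 3): e=[10,0,30] → .  [on edge]
    (1,2)@(3, 5): e=[14,8,18] → X
    (2,2)@(5, 5): e=[30,0,10] → .  [on edge]
    (0,3)@(1, 7): e=[2,24,14] → X
    (2,3)@(5, 7): e=[34,8,-2] → .
    (3,3)@(7, 7): e=[50,0,-10] → .  [on edge]
    (0,4)@(1, 9): e=[6,32,2] → X
    (1,4)@(3, 9): e=[22,24,-6] → .
    (0,5)@(1, 11): e=[10,40,-10] → .
  covered (4 px):
    . . . .
    . . . .
    . X . .
    X X . .
    X . . .
    . . . .
    . . . .
    . . . .

Result: [[2,3],[1,4]]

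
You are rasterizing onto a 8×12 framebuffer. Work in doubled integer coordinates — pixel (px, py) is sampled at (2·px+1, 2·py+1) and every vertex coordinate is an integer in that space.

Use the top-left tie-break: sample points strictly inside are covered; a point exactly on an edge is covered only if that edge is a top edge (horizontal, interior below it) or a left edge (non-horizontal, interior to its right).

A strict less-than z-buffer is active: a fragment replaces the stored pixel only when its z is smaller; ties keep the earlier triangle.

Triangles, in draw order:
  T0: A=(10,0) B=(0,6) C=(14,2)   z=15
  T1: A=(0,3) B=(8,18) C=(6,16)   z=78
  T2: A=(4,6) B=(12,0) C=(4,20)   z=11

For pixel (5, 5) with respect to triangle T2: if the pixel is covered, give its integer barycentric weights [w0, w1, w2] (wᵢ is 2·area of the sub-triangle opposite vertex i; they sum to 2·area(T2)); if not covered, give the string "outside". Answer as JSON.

T0:
  2·area = 44  (B↔C swapped to make it positive)
  edge (10, 0)→(14, 2): d=(4,2) right/bottom  bias=-1
  edge (14, 2)→(0, 6): d=(-14,4) right/bottom  bias=-1
  edge (0, 6)→(10, 0): d=(10,-6) top-left  bias=+0
    (4,0)@(9, 1): e=[6,34,4] → X
    (5,0)@(11, 1): e=[2,26,16] → X
    (6,0)@(13, 1): e=[-2,18,28] → .
    (2,1)@(5, 3): e=[22,22,0] → X  [on edge]
    (3,1)@(7, 3): e=[18,14,12] → X
    (5,1)@(11, 3): e=[10,-2,36] → .
    (1,2)@(3, 5): e=[34,2,8] → X
    (2,2)@(5, 5): e=[30,-6,20] → .
    (3,2)@(7, 5): e=[26,-14,32] → .
    (4,2)@(9, 5): e=[22,-22,44] → .
    (1,3)@(3, 7): e=[42,-26,28] → .
  covered (6 px):
    . . . . X X . .
    . . X X X . . .
    . X . . . . . .
    . . . . . . . .
    . . . . . . . .
    . . . . . . . .
    . . . . . . . .
    . . . . . . . .
    . . . . . . . .
    . . . . . . . .
    . . . . . . . .
    . . . . . . . .
T1:
  2·area = 14
  edge (0, 3)→(8, 18): d=(8,15) right/bottom  bias=-1
  edge (8, 18)→(6, 16): d=(-2,-2) top-left  bias=+0
  edge (6, 16)→(0, 3): d=(-6,-13) top-left  bias=+0
    (0,2)@(1, 5): e=[1,12,1] → X
    (1,2)@(3, 5): e=[-29,16,27] → .
    (0,3)@(1, 7): e=[17,8,-11] → .
    (1,4)@(3, 9): e=[3,8,3] → X
    (2,4)@(5, 9): e=[-27,12,29] → .
    (0,5)@(1, 11): e=[49,0,-35] → .  [on edge]
    (1,5)@(3, 11): e=[19,4,-9] → .
    (1,6)@(3, 13): e=[35,0,-21] → .  [on edge]
    (2,6)@(5, 13): e=[5,4,5] → X
    (3,6)@(7, 13): e=[-25,8,31] → .
    (2,7)@(5, 15): e=[21,0,-7] → .  [on edge]
    (3,8)@(7, 17): e=[7,0,7] → X  [on edge]
    (4,9)@(9, 19): e=[-7,0,21] → .  [on edge]
    (5,10)@(11, 21): e=[-21,0,35] → .  [on edge]
    (6,11)@(13, 23): e=[-35,0,49] → .  [on edge]
  covered (4 px):
    . . . . . . . .
    . . . . . . . .
    X . . . . . . .
    . . . . . . . .
    . X . . . . . .
    . . . . . . . .
    . . X . . . . .
    . . . . . . . .
    . . . X . . . .
    . . . . . . . .
    . . . . . . . .
    . . . . . . . .
T2:
  2·area = 112
  edge (4, 6)→(12, 0): d=(8,-6) top-left  bias=+0
  edge (12, 0)→(4, 20): d=(-8,20) right/bottom  bias=-1
  edge (4, 20)→(4, 6): d=(0,-14) top-left  bias=+0
    (5,0)@(11, 1): e=[2,12,98] → X
    (6,0)@(13, 1): e=[14,-28,126] → .
    (4,1)@(9, 3): e=[6,36,70] → X
    (5,1)@(11, 3): e=[18,-4,98] → .
    (3,2)@(7, 5): e=[10,60,42] → X
    (5,2)@(11, 5): e=[34,-20,98] → .
    (2,3)@(5, 7): e=[14,84,14] → X
    (5,3)@(11, 7): e=[50,-36,98] → .
    (2,4)@(5, 9): e=[30,68,14] → X
    (4,4)@(9, 9): e=[54,-12,70] → .
    (2,5)@(5, 11): e=[46,52,14] → X
    (4,5)@(9, 11): e=[70,-28,70] → .
  covered (14 px):
    . . . . . X . .
    . . . . X . . .
    . . . X X . . .
    . . X X X . . .
    . . X X . . . .
    . . X X . . . .
    . . X . . . . .
    . . X . . . . .
    . . X . . . . .
    . . . . . . . .
    . . . . . . . .
    . . . . . . . .

Final: "outside"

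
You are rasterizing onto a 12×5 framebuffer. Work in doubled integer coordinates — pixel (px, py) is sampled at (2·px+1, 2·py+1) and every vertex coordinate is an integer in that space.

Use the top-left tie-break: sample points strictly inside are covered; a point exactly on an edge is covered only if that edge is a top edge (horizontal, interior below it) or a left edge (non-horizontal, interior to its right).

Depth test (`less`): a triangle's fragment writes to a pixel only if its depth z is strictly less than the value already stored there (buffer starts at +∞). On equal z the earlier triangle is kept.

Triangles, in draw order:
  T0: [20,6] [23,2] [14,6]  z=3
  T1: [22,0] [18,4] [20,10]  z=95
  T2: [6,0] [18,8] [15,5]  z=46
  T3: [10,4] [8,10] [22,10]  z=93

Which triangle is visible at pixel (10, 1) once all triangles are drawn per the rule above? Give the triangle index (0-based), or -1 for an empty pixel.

T0:
  2·area = 24  (B↔C swapped to make it positive)
  edge (20, 6)→(14, 6): d=(-6,0) right/bottom  bias=-1
  edge (14, 6)→(23, 2): d=(9,-4) top-left  bias=+0
  edge (23, 2)→(20, 6): d=(-3,4) right/bottom  bias=-1
    (10,1)@(21, 3): e=[18,1,5] → #
    (11,1)@(23, 3): e=[18,9,-3] → ·
    (8,2)@(17, 5): e=[6,3,15] → #
    (9,2)@(19, 5): e=[6,11,7] → #
    (10,2)@(21, 5): e=[6,19,-1] → ·
    (8,3)@(17, 7): e=[-6,21,9] → ·
    (9,3)@(19, 7): e=[-6,29,1] → ·
  covered (3 px):
    · · · · · · · · · · · ·
    · · · · · · · · · · # ·
    · · · · · · · · # # · ·
    · · · · · · · · · · · ·
    · · · · · · · · · · · ·
T1:
  2·area = 32  (B↔C swapped to make it positive)
  edge (22, 0)→(20, 10): d=(-2,10) right/bottom  bias=-1
  edge (20, 10)→(18, 4): d=(-2,-6) top-left  bias=+0
  edge (18, 4)→(22, 0): d=(4,-4) top-left  bias=+0
    (8,0)@(17, 1): e=[48,0,-16] → ·  [on edge]
    (10,0)@(21, 1): e=[8,24,0] → #  [on edge]
    (11,0)@(23, 1): e=[-12,36,8] → ·
    (9,1)@(19, 3): e=[24,8,0] → #  [on edge]
    (11,1)@(23, 3): e=[-16,32,16] → ·
    (8,2)@(17, 5): e=[40,-8,0] → ·  [on edge]
    (9,2)@(19, 5): e=[20,4,8] → #
    (10,2)@(21, 5): e=[0,16,16] → ·  [on edge]
    (7,3)@(15, 7): e=[56,-24,0] → ·  [on edge]
    (9,3)@(19, 7): e=[16,0,16] → #  [on edge]
    (10,3)@(21, 7): e=[-4,12,24] → ·
    (6,4)@(13, 9): e=[72,-40,0] → ·  [on edge]
  covered (5 px):
    · · · · · · · · · · # ·
    · · · · · · · · · # # ·
    · · · · · · · · · # · ·
    · · · · · · · · · # · ·
    · · · · · · · · · · · ·
T2:
  2·area = 12  (B↔C swapped to make it positive)
  edge (6, 0)→(15, 5): d=(9,5) right/bottom  bias=-1
  edge (15, 5)→(18, 8): d=(3,3) right/bottom  bias=-1
  edge (18, 8)→(6, 0): d=(-12,-8) top-left  bias=+0
    (5,0)@(11, 1): e=[-16,0,28] → ·  [on edge]
    (5,1)@(11, 3): e=[2,6,4] → #
    (6,1)@(13, 3): e=[-8,0,20] → ·  [on edge]
    (5,2)@(11, 5): e=[20,12,-20] → ·
    (7,2)@(15, 5): e=[0,0,12] → ·  [on edge]
    (8,3)@(17, 7): e=[8,0,4] → ·  [on edge]
    (9,4)@(19, 9): e=[16,0,-4] → ·  [on edge]
  covered (1 px):
    · · · · · · · · · · · ·
    · · · · · # · · · · · ·
    · · · · · · · · · · · ·
    · · · · · · · · · · · ·
    · · · · · · · · · · · ·
T3:
  2·area = 84  (B↔C swapped to make it positive)
  edge (10, 4)→(22, 10): d=(12,6) right/bottom  bias=-1
  edge (22, 10)→(8, 10): d=(-14,0) right/bottom  bias=-1
  edge (8, 10)→(10, 4): d=(2,-6) top-left  bias=+0
    (5,0)@(11, 1): e=[-42,126,0] → ·  [on edge]
    (5,2)@(11, 5): e=[6,70,8] → #
    (6,2)@(13, 5): e=[-6,70,20] → ·
    (4,3)@(9, 7): e=[42,42,0] → #  [on edge]
    (6,3)@(13, 7): e=[18,42,24] → #
    (7,3)@(15, 7): e=[6,42,36] → #
    (8,3)@(17, 7): e=[-6,42,48] → ·
    (4,4)@(9, 9): e=[66,14,4] → #
    (8,4)@(17, 9): e=[18,14,52] → #
    (9,4)@(19, 9): e=[6,14,64] → #
    (10,4)@(21, 9): e=[-6,14,76] → ·
  covered (11 px):
    · · · · · · · · · · · ·
    · · · · · · · · · · · ·
    · · · · · # · · · · · ·
    · · · · # # # # · · · ·
    · · · · # # # # # # · ·

Z-buffer (winner per pixel, '.' = empty):
  . . . . . . . . . . 1 .
  . . . . . 2 . . . 1 0 .
  . . . . . 3 . . 0 0 . .
  . . . . 3 3 3 3 . 1 . .
  . . . . 3 3 3 3 3 3 . .

Final: 0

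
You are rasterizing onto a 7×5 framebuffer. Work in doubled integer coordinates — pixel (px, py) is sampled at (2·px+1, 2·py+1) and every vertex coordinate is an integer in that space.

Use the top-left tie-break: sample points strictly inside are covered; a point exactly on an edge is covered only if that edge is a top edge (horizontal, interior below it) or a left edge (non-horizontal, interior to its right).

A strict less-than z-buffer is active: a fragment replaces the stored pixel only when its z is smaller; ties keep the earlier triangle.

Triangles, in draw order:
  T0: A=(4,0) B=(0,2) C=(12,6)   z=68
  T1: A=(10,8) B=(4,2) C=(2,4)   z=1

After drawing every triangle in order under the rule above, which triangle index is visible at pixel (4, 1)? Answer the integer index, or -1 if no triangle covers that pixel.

T0:
  2·area = 40  (B↔C swapped to make it positive)
  edge (4, 0)→(12, 6): d=(8,6) right/bottom  bias=-1
  edge (12, 6)→(0, 2): d=(-12,-4) top-left  bias=+0
  edge (0, 2)→(4, 0): d=(4,-2) top-left  bias=+0
    (1,0)@(3, 1): e=[14,24,2] → █
    (2,0)@(5, 1): e=[2,32,6] → █
    (3,0)@(7, 1): e=[-10,40,10] → ·
    (1,1)@(3, 3): e=[30,0,10] → █  [on edge]
    (3,1)@(7, 3): e=[6,16,18] → █
    (4,1)@(9, 3): e=[-6,24,22] → ·
    (1,2)@(3, 5): e=[46,-24,18] → ·
    (2,2)@(5, 5): e=[34,-16,22] → ·
    (3,2)@(7, 5): e=[22,-8,26] → ·
    (4,2)@(9, 5): e=[10,0,30] → █  [on edge]
    (5,2)@(11, 5): e=[-2,8,34] → ·
    (4,3)@(9, 7): e=[26,-24,38] → ·
  covered (6 px):
    · █ █ · · · ·
    · █ █ █ · · ·
    · · · · █ · ·
    · · · · · · ·
    · · · · · · ·
T1:
  2·area = 24  (B↔C swapped to make it positive)
  edge (10, 8)→(2, 4): d=(-8,-4) top-left  bias=+0
  edge (2, 4)→(4, 2): d=(2,-2) top-left  bias=+0
  edge (4, 2)→(10, 8): d=(6,6) right/bottom  bias=-1
    (1,0)@(3, 1): e=[28,-4,0] → ·  [on edge]
    (2,0)@(5, 1): e=[36,0,-12] → ·  [on edge]
    (1,1)@(3, 3): e=[12,0,12] → █  [on edge]
    (2,1)@(5, 3): e=[20,4,0] → ·  [on edge]
    (0,2)@(1, 5): e=[-12,0,36] → ·  [on edge]
    (1,2)@(3, 5): e=[-4,4,24] → ·
    (2,2)@(5, 5): e=[4,8,12] → █
    (3,2)@(7, 5): e=[12,12,0] → ·  [on edge]
    (2,3)@(5, 7): e=[-12,12,24] → ·
    (4,3)@(9, 7): e=[4,20,0] → ·  [on edge]
    (5,4)@(11, 9): e=[-4,28,0] → ·  [on edge]
  covered (2 px):
    · · · · · · ·
    · █ · · · · ·
    · · █ · · · ·
    · · · · · · ·
    · · · · · · ·

Z-buffer (winner per pixel, '.' = empty):
  . 0 0 . . . .
  . 1 0 0 . . .
  . . 1 . 0 . .
  . . . . . . .
  . . . . . . .

Answer: -1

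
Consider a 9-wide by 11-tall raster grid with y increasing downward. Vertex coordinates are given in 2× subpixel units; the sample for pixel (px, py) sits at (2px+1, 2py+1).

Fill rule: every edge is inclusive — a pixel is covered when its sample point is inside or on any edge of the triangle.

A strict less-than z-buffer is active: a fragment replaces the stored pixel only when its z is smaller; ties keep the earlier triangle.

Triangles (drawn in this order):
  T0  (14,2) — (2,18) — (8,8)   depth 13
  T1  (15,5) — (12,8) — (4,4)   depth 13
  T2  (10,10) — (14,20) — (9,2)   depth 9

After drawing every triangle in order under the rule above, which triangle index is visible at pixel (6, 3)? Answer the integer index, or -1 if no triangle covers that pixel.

T0:
  2·area = 24
  edge (14, 2)→(2, 18): d=(-12,16) inclusive
  edge (2, 18)→(8, 8): d=(6,-10) inclusive
  edge (8, 8)→(14, 2): d=(6,-6) inclusive
    (7,0)@(15, 1): e=[-4,28,0] → ·  [on edge]
    (5,1)@(11, 3): e=[36,0,-12] → ·  [on edge]
    (6,1)@(13, 3): e=[4,20,0] → #  [on edge]
    (7,1)@(15, 3): e=[-28,40,12] → ·
    (5,2)@(11, 5): e=[12,12,0] → #  [on edge]
    (6,2)@(13, 5): e=[-20,32,12] → ·
    (4,3)@(9, 7): e=[20,4,0] → #  [on edge]
    (5,3)@(11, 7): e=[-12,24,12] → ·
    (3,4)@(7, 9): e=[28,-4,0] → ·  [on edge]
    (4,4)@(9, 9): e=[-4,16,12] → ·
    (2,5)@(5, 11): e=[36,-12,0] → ·  [on edge]
    (3,5)@(7, 11): e=[4,8,12] → #
    (1,6)@(3, 13): e=[44,-20,0] → ·  [on edge]
    (2,6)@(5, 13): e=[12,0,12] → #  [on edge]
    (0,7)@(1, 15): e=[52,-28,0] → ·  [on edge]
  covered (5 px):
    · · · · · · · · ·
    · · · · · · # · ·
    · · · · · # · · ·
    · · · · # · · · ·
    · · · · · · · · ·
    · · · # · · · · ·
    · · # · · · · · ·
    · · · · · · · · ·
    · · · · · · · · ·
    · · · · · · · · ·
    · · · · · · · · ·
T1:
  2·area = 36
  edge (15, 5)→(12, 8): d=(-3,3) inclusive
  edge (12, 8)→(4, 4): d=(-8,-4) inclusive
  edge (4, 4)→(15, 5): d=(11,1) inclusive
    (8,1)@(17, 3): e=[0,60,-24] → ·  [on edge]
    (3,2)@(7, 5): e=[24,4,8] → #
    (4,2)@(9, 5): e=[18,12,6] → #
    (5,2)@(11, 5): e=[12,20,4] → #
    (6,2)@(13, 5): e=[6,28,2] → #
    (7,2)@(15, 5): e=[0,36,0] → #  [on edge]
    (8,2)@(17, 5): e=[-6,44,-2] → ·
    (3,3)@(7, 7): e=[18,-12,30] → ·
    (4,3)@(9, 7): e=[12,-4,28] → ·
    (5,3)@(11, 7): e=[6,4,26] → #
    (6,3)@(13, 7): e=[0,12,24] → #  [on edge]
    (7,3)@(15, 7): e=[-6,20,22] → ·
    (5,4)@(11, 9): e=[0,-12,48] → ·  [on edge]
    (4,5)@(9, 11): e=[0,-36,72] → ·  [on edge]
    (3,6)@(7, 13): e=[0,-60,96] → ·  [on edge]
    (2,7)@(5, 15): e=[0,-84,120] → ·  [on edge]
    (1,8)@(3, 17): e=[0,-108,144] → ·  [on edge]
    (0,9)@(1, 19): e=[0,-132,168] → ·  [on edge]
  covered (7 px):
    · · · · · · · · ·
    · · · · · · · · ·
    · · · # # # # # ·
    · · · · · # # · ·
    · · · · · · · · ·
    · · · · · · · · ·
    · · · · · · · · ·
    · · · · · · · · ·
    · · · · · · · · ·
    · · · · · · · · ·
    · · · · · · · · ·
T2:
  2·area = 22  (B↔C swapped to make it positive)
  edge (10, 10)→(9, 2): d=(-1,-8) inclusive
  edge (9, 2)→(14, 20): d=(5,18) inclusive
  edge (14, 20)→(10, 10): d=(-4,-10) inclusive
    (5,5)@(11, 11): e=[7,9,6] → #
    (6,5)@(13, 11): e=[23,-27,26] → ·
    (5,6)@(11, 13): e=[5,19,-2] → ·
    (6,8)@(13, 17): e=[17,3,2] → #
    (7,8)@(15, 17): e=[33,-33,22] → ·
    (6,9)@(13, 19): e=[15,13,-6] → ·
  covered (2 px):
    · · · · · · · · ·
    · · · · · · · · ·
    · · · · · · · · ·
    · · · · · · · · ·
    · · · · · · · · ·
    · · · · · # · · ·
    · · · · · · · · ·
    · · · · · · · · ·
    · · · · · · # · ·
    · · · · · · · · ·
    · · · · · · · · ·

Z-buffer (winner per pixel, '.' = empty):
  . . . . . . . . .
  . . . . . . 0 . .
  . . . 1 1 0 1 1 .
  . . . . 0 1 1 . .
  . . . . . . . . .
  . . . 0 . 2 . . .
  . . 0 . . . . . .
  . . . . . . . . .
  . . . . . . 2 . .
  . . . . . . . . .
  . . . . . . . . .

Final: 1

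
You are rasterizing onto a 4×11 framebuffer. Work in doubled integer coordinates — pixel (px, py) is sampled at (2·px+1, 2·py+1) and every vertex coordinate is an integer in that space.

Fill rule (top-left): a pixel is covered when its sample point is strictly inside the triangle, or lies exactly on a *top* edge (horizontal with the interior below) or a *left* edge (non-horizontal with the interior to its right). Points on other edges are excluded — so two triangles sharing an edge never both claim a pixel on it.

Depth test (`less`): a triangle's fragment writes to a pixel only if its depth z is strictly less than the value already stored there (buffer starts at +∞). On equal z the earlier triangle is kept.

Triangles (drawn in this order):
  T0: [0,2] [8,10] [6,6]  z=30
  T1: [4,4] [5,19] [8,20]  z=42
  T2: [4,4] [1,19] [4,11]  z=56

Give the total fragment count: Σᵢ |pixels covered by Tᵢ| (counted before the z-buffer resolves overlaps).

T0:
  2·area = 16  (B↔C swapped to make it positive)
  edge (0, 2)→(6, 6): d=(6,4) right/bottom  bias=-1
  edge (6, 6)→(8, 10): d=(2,4) right/bottom  bias=-1
  edge (8, 10)→(0, 2): d=(-8,-8) top-left  bias=+0
    (0,1)@(1, 3): e=[2,14,0] → X  [on edge]
    (1,1)@(3, 3): e=[-6,6,16] → .
    (0,2)@(1, 5): e=[14,18,-16] → .
    (1,2)@(3, 5): e=[6,10,0] → X  [on edge]
    (2,2)@(5, 5): e=[-2,2,16] → .
    (1,3)@(3, 7): e=[18,14,-16] → .
    (2,3)@(5, 7): e=[10,6,0] → X  [on edge]
    (3,3)@(7, 7): e=[2,-2,16] → .
    (2,4)@(5, 9): e=[22,10,-16] → .
    (3,4)@(7, 9): e=[14,2,0] → X  [on edge]
    (3,5)@(7, 11): e=[26,6,-16] → .
  covered (4 px):
    . . . .
    X . . .
    . X . .
    . . X .
    . . . X
    . . . .
    . . . .
    . . . .
    . . . .
    . . . .
    . . . .
T1:
  2·area = 44  (B↔C swapped to make it positive)
  edge (4, 4)→(8, 20): d=(4,16) right/bottom  bias=-1
  edge (8, 20)→(5, 19): d=(-3,-1) top-left  bias=+0
  edge (5, 19)→(4, 4): d=(-1,-15) top-left  bias=+0
    (2,4)@(5, 9): e=[4,30,10] → X
    (3,4)@(7, 9): e=[-28,32,40] → .
    (2,5)@(5, 11): e=[12,24,8] → X
    (3,5)@(7, 11): e=[-20,26,38] → .
    (2,6)@(5, 13): e=[20,18,6] → X
    (3,6)@(7, 13): e=[-12,20,36] → .
    (2,7)@(5, 15): e=[28,12,4] → X
    (3,7)@(7, 15): e=[-4,14,34] → .
    (2,8)@(5, 17): e=[36,6,2] → X
    (3,8)@(7, 17): e=[4,8,32] → X
    (2,9)@(5, 19): e=[44,0,0] → X  [on edge]
    (2,10)@(5, 21): e=[52,-6,-2] → .
  covered (8 px):
    . . . .
    . . . .
    . . . .
    . . . .
    . . X .
    . . X .
    . . X .
    . . X .
    . . X X
    . . X X
    . . . .
T2:
  2·area = 21  (B↔C swapped to make it positive)
  edge (4, 4)→(4, 11): d=(0,7) right/bottom  bias=-1
  edge (4, 11)→(1, 19): d=(-3,8) right/bottom  bias=-1
  edge (1, 19)→(4, 4): d=(3,-15) top-left  bias=+0
    (3,1)@(7, 3): e=[-21,0,42] → .  [on edge]
    (1,4)@(3, 9): e=[7,14,0] → X  [on edge]
    (2,4)@(5, 9): e=[-7,-2,30] → .
    (1,5)@(3, 11): e=[7,8,6] → X
    (2,5)@(5, 11): e=[-7,-8,36] → .
    (1,6)@(3, 13): e=[7,2,12] → X
    (2,6)@(5, 13): e=[-7,-14,42] → .
    (1,7)@(3, 15): e=[7,-4,18] → .
    (0,9)@(1, 19): e=[21,0,0] → .  [on edge]
  covered (3 px):
    . . . .
    . . . .
    . . . .
    . . . .
    . X . .
    . X . .
    . X . .
    . . . .
    . . . .
    . . . .
    . . . .

Result: 15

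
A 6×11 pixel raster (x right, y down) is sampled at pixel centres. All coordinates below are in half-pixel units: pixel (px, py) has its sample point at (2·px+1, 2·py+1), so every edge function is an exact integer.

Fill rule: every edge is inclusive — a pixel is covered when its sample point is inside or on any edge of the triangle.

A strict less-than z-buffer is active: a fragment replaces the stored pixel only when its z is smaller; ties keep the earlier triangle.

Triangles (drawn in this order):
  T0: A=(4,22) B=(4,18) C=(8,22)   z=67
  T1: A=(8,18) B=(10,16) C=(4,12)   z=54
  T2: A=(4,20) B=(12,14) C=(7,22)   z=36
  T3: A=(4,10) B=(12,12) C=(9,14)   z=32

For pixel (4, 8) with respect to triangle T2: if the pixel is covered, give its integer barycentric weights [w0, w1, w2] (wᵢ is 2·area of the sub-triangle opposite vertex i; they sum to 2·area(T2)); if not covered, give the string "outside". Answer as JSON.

T0:
  2·area = 16
  edge (4, 22)→(4, 18): d=(0,-4) inclusive
  edge (4, 18)→(8, 22): d=(4,4) inclusive
  edge (8, 22)→(4, 22): d=(-4,0) inclusive
    (0,7)@(1, 15): e=[-12,0,28] → ·  [on edge]
    (1,8)@(3, 17): e=[-4,0,20] → ·  [on edge]
    (2,9)@(5, 19): e=[4,0,12] → █  [on edge]
    (3,9)@(7, 19): e=[12,-8,12] → ·
    (2,10)@(5, 21): e=[4,8,4] → █
    (3,10)@(7, 21): e=[12,0,4] → █  [on edge]
    (4,10)@(9, 21): e=[20,-8,4] → ·
  covered (3 px):
    · · · · · ·
    · · · · · ·
    · · · · · ·
    · · · · · ·
    · · · · · ·
    · · · · · ·
    · · · · · ·
    · · · · · ·
    · · · · · ·
    · · █ · · ·
    · · █ █ · ·
T1:
  2·area = 20  (B↔C swapped to make it positive)
  edge (8, 18)→(4, 12): d=(-4,-6) inclusive
  edge (4, 12)→(10, 16): d=(6,4) inclusive
  edge (10, 16)→(8, 18): d=(-2,2) inclusive
    (2,6)@(5, 13): e=[2,2,16] → █
    (3,6)@(7, 13): e=[14,-6,12] → ·
    (2,7)@(5, 15): e=[-6,14,12] → ·
    (3,7)@(7, 15): e=[6,6,8] → █
    (4,7)@(9, 15): e=[18,-2,4] → ·
    (5,7)@(11, 15): e=[30,-10,0] → ·  [on edge]
    (3,8)@(7, 17): e=[-2,18,4] → ·
    (4,8)@(9, 17): e=[10,10,0] → █  [on edge]
    (5,8)@(11, 17): e=[22,2,-4] → ·
    (3,9)@(7, 19): e=[-10,30,0] → ·  [on edge]
    (4,9)@(9, 19): e=[2,22,-4] → ·
    (2,10)@(5, 21): e=[-30,50,0] → ·  [on edge]
  covered (3 px):
    · · · · · ·
    · · · · · ·
    · · · · · ·
    · · · · · ·
    · · · · · ·
    · · · · · ·
    · · █ · · ·
    · · · █ · ·
    · · · · █ ·
    · · · · · ·
    · · · · · ·
T2:
  2·area = 34
  edge (4, 20)→(12, 14): d=(8,-6) inclusive
  edge (12, 14)→(7, 22): d=(-5,8) inclusive
  edge (7, 22)→(4, 20): d=(-3,-2) inclusive
    (5,7)@(11, 15): e=[2,3,29] → █
    (4,8)@(9, 17): e=[6,9,19] → █
    (5,8)@(11, 17): e=[18,-7,23] → ·
    (3,9)@(7, 19): e=[10,15,9] → █
    (4,9)@(9, 19): e=[22,-1,13] → ·
    (3,10)@(7, 21): e=[26,5,3] → █
    (4,10)@(9, 21): e=[38,-11,7] → ·
  covered (4 px):
    · · · · · ·
    · · · · · ·
    · · · · · ·
    · · · · · ·
    · · · · · ·
    · · · · · ·
    · · · · · ·
    · · · · · █
    · · · · █ ·
    · · · █ · ·
    · · · █ · ·
T3:
  2·area = 22
  edge (4, 10)→(12, 12): d=(8,2) inclusive
  edge (12, 12)→(9, 14): d=(-3,2) inclusive
  edge (9, 14)→(4, 10): d=(-5,-4) inclusive
    (3,5)@(7, 11): e=[2,13,7] → █
    (4,5)@(9, 11): e=[-2,9,15] → ·
    (3,6)@(7, 13): e=[18,7,-3] → ·
    (4,6)@(9, 13): e=[14,3,5] → █
    (5,6)@(11, 13): e=[10,-1,13] → ·
    (4,7)@(9, 15): e=[30,-3,-5] → ·
  covered (2 px):
    · · · · · ·
    · · · · · ·
    · · · · · ·
    · · · · · ·
    · · · · · ·
    · · · █ · ·
    · · · · █ ·
    · · · · · ·
    · · · · · ·
    · · · · · ·
    · · · · · ·

Final: [9,19,6]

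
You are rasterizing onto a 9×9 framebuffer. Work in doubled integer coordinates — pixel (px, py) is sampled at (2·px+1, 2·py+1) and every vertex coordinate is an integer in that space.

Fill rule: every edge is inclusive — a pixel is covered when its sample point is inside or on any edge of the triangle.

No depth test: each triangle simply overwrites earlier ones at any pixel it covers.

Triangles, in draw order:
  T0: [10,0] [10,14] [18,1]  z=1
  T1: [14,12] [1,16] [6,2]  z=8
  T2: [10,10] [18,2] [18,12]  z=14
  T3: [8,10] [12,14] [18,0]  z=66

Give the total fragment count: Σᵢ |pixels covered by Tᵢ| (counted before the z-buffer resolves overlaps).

T0:
  2·area = 112  (B↔C swapped to make it positive)
  edge (10, 0)→(18, 1): d=(8,1) inclusive
  edge (18, 1)→(10, 14): d=(-8,13) inclusive
  edge (10, 14)→(10, 0): d=(0,-14) inclusive
    (5,0)@(11, 1): e=[7,91,14] → #
    (6,0)@(13, 1): e=[5,65,42] → #
    (7,0)@(15, 1): e=[3,39,70] → #
    (8,0)@(17, 1): e=[1,13,98] → #
    (5,1)@(11, 3): e=[23,75,14] → #
    (8,1)@(17, 3): e=[17,-3,98] → ·
    (5,2)@(11, 5): e=[39,59,14] → #
    (8,2)@(17, 5): e=[33,-19,98] → ·
    (5,3)@(11, 7): e=[55,43,14] → #
    (7,3)@(15, 7): e=[51,-9,70] → ·
    (5,4)@(11, 9): e=[71,27,14] → #
    (7,4)@(15, 9): e=[67,-25,70] → ·
  covered (15 px):
    · · · · · # # # #
    · · · · · # # # ·
    · · · · · # # # ·
    · · · · · # # · ·
    · · · · · # # · ·
    · · · · · # · · ·
    · · · · · · · · ·
    · · · · · · · · ·
    · · · · · · · · ·
T1:
  2·area = 162
  edge (14, 12)→(1, 16): d=(-13,4) inclusive
  edge (1, 16)→(6, 2): d=(5,-14) inclusive
  edge (6, 2)→(14, 12): d=(8,10) inclusive
    (2,2)@(5, 5): e=[127,1,34] → #
    (3,2)@(7, 5): e=[119,29,14] → #
    (4,2)@(9, 5): e=[111,57,-6] → ·
    (2,3)@(5, 7): e=[101,11,50] → #
    (4,3)@(9, 7): e=[85,67,10] → #
    (5,3)@(11, 7): e=[77,95,-10] → ·
    (2,4)@(5, 9): e=[75,21,66] → #
    (5,4)@(11, 9): e=[51,105,6] → #
    (6,4)@(13, 9): e=[43,133,-14] → ·
    (1,5)@(3, 11): e=[57,3,102] → #
    (6,5)@(13, 11): e=[17,143,2] → #
    (7,5)@(15, 11): e=[9,171,-18] → ·
  covered (20 px):
    · · · · · · · · ·
    · · · · · · · · ·
    · · # # · · · · ·
    · · # # # · · · ·
    · · # # # # · · ·
    · # # # # # # · ·
    · # # # # · · · ·
    · # · · · · · · ·
    · · · · · · · · ·
T2:
  2·area = 80
  edge (10, 10)→(18, 2): d=(8,-8) inclusive
  edge (18, 2)→(18, 12): d=(0,10) inclusive
  edge (18, 12)→(10, 10): d=(-8,-2) inclusive
    (8,1)@(17, 3): e=[0,10,70] → #  [on edge]
    (7,2)@(15, 5): e=[0,30,50] → #  [on edge]
    (6,3)@(13, 7): e=[0,50,30] → #  [on edge]
    (5,4)@(11, 9): e=[0,70,10] → #  [on edge]
    (4,5)@(9, 11): e=[0,90,-10] → ·  [on edge]
    (5,5)@(11, 11): e=[16,70,-6] → ·
    (6,5)@(13, 11): e=[32,50,-2] → ·
    (7,5)@(15, 11): e=[48,30,2] → #
    (3,6)@(7, 13): e=[0,110,-30] → ·  [on edge]
    (7,6)@(15, 13): e=[64,30,-14] → ·
    (8,6)@(17, 13): e=[80,10,-10] → ·
    (2,7)@(5, 15): e=[0,130,-50] → ·  [on edge]
    (1,8)@(3, 17): e=[0,150,-70] → ·  [on edge]
  covered (12 px):
    · · · · · · · · ·
    · · · · · · · · #
    · · · · · · · # #
    · · · · · · # # #
    · · · · · # # # #
    · · · · · · · # #
    · · · · · · · · ·
    · · · · · · · · ·
    · · · · · · · · ·
T3:
  2·area = 80  (B↔C swapped to make it positive)
  edge (8, 10)→(18, 0): d=(10,-10) inclusive
  edge (18, 0)→(12, 14): d=(-6,14) inclusive
  edge (12, 14)→(8, 10): d=(-4,-4) inclusive
    (8,0)@(17, 1): e=[0,8,72] → #  [on edge]
    (0,1)@(1, 3): e=[-140,220,0] → ·  [on edge]
    (7,1)@(15, 3): e=[0,24,56] → #  [on edge]
    (8,1)@(17, 3): e=[20,-4,64] → ·
    (1,2)@(3, 5): e=[-100,180,0] → ·  [on edge]
    (6,2)@(13, 5): e=[0,40,40] → #  [on edge]
    (8,2)@(17, 5): e=[40,-16,56] → ·
    (2,3)@(5, 7): e=[-60,140,0] → ·  [on edge]
    (5,3)@(11, 7): e=[0,56,24] → #  [on edge]
    (7,3)@(15, 7): e=[40,0,40] → #  [on edge]
    (8,3)@(17, 7): e=[60,-28,48] → ·
    (3,4)@(7, 9): e=[-20,100,0] → ·  [on edge]
    (4,4)@(9, 9): e=[0,72,8] → #  [on edge]
    (3,5)@(7, 11): e=[0,88,-8] → ·  [on edge]
    (4,5)@(9, 11): e=[20,60,0] → #  [on edge]
    (2,6)@(5, 13): e=[0,104,-24] → ·  [on edge]
    (5,6)@(11, 13): e=[60,20,0] → #  [on edge]
    (1,7)@(3, 15): e=[0,120,-40] → ·  [on edge]
    (6,7)@(13, 15): e=[100,-20,0] → ·  [on edge]
    (0,8)@(1, 17): e=[0,136,-56] → ·  [on edge]
    (7,8)@(15, 17): e=[140,-60,0] → ·  [on edge]
  covered (14 px):
    · · · · · · · · #
    · · · · · · · # ·
    · · · · · · # # ·
    · · · · · # # # ·
    · · · · # # # · ·
    · · · · # # # · ·
    · · · · · # · · ·
    · · · · · · · · ·
    · · · · · · · · ·

Result: 61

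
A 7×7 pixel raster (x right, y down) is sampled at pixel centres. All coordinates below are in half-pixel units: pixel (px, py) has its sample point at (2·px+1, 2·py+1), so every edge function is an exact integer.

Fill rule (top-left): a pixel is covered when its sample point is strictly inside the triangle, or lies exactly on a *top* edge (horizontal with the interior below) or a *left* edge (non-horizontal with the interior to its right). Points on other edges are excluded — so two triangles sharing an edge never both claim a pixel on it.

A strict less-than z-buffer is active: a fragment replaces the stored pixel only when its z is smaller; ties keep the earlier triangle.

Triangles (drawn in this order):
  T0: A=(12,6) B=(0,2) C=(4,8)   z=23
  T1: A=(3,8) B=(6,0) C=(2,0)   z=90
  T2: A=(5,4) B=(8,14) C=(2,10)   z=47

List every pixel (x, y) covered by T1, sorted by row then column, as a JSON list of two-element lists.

T0:
  2·area = 56  (B↔C swapped to make it positive)
  edge (12, 6)→(4, 8): d=(-8,2) right/bottom  bias=-1
  edge (4, 8)→(0, 2): d=(-4,-6) top-left  bias=+0
  edge (0, 2)→(12, 6): d=(12,4) right/bottom  bias=-1
    (0,1)@(1, 3): e=[46,2,8] → X
    (1,1)@(3, 3): e=[42,14,0] → .  [on edge]
    (0,2)@(1, 5): e=[30,-6,32] → .
    (1,2)@(3, 5): e=[26,6,24] → X
    (2,2)@(5, 5): e=[22,18,16] → X
    (3,2)@(7, 5): e=[18,30,8] → X
    (4,2)@(9, 5): e=[14,42,0] → .  [on edge]
    (1,3)@(3, 7): e=[10,-2,48] → .
    (2,3)@(5, 7): e=[6,10,40] → X
    (4,3)@(9, 7): e=[-2,34,24] → .
    (2,4)@(5, 9): e=[-10,2,64] → .
    (3,4)@(7, 9): e=[-14,14,56] → .
  covered (6 px):
    . . . . . . .
    X . . . . . .
    . X X X . . .
    . . X X . . .
    . . . . . . .
    . . . . . . .
    . . . . . . .
T1:
  2·area = 32  (B↔C swapped to make it positive)
  edge (3, 8)→(2, 0): d=(-1,-8) top-left  bias=+0
  edge (2, 0)→(6, 0): d=(4,0) top-left  bias=+0
  edge (6, 0)→(3, 8): d=(-3,8) right/bottom  bias=-1
    (1,0)@(3, 1): e=[7,4,21] → X
    (2,0)@(5, 1): e=[23,4,5] → X
    (3,0)@(7, 1): e=[39,4,-11] → .
    (1,1)@(3, 3): e=[5,12,15] → X
    (2,1)@(5, 3): e=[21,12,-1] → .
    (1,2)@(3, 5): e=[3,20,9] → X
    (2,2)@(5, 5): e=[19,20,-7] → .
    (1,3)@(3, 7): e=[1,28,3] → X
    (2,3)@(5, 7): e=[17,28,-13] → .
    (1,4)@(3, 9): e=[-1,36,-3] → .
  covered (5 px):
    . X X . . . .
    . X . . . . .
    . X . . . . .
    . X . . . . .
    . . . . . . .
    . . . . . . .
    . . . . . . .
T2:
  2·area = 48
  edge (5, 4)→(8, 14): d=(3,10) right/bottom  bias=-1
  edge (8, 14)→(2, 10): d=(-6,-4) top-left  bias=+0
  edge (2, 10)→(5, 4): d=(3,-6) top-left  bias=+0
    (2,2)@(5, 5): e=[3,42,3] → X
    (3,2)@(7, 5): e=[-17,50,15] → .
    (2,3)@(5, 7): e=[9,30,9] → X
    (3,3)@(7, 7): e=[-11,38,21] → .
    (1,4)@(3, 9): e=[35,10,3] → X
    (3,4)@(7, 9): e=[-5,26,27] → .
    (1,5)@(3, 11): e=[41,-2,9] → .
    (2,5)@(5, 11): e=[21,6,21] → X
    (3,5)@(7, 11): e=[1,14,33] → X
    (4,5)@(9, 11): e=[-19,22,45] → .
    (2,6)@(5, 13): e=[27,-6,27] → .
    (3,6)@(7, 13): e=[7,2,39] → X
  covered (7 px):
    . . . . . . .
    . . . . . . .
    . . X . . . .
    . . X . . . .
    . X X . . . .
    . . X X . . .
    . . . X . . .

Result: [[1,0],[2,0],[1,1],[1,2],[1,3]]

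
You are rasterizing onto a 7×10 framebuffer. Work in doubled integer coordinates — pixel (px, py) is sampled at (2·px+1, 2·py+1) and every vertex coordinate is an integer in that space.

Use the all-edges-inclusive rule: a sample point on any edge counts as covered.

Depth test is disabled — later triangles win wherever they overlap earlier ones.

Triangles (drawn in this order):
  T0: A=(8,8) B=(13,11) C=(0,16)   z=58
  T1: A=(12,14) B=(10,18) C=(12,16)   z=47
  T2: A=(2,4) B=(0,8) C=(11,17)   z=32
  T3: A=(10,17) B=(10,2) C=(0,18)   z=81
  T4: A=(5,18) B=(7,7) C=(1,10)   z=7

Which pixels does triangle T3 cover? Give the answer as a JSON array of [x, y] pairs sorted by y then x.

T0:
  2·area = 64
  edge (8, 8)→(13, 11): d=(5,3) inclusive
  edge (13, 11)→(0, 16): d=(-13,5) inclusive
  edge (0, 16)→(8, 8): d=(8,-8) inclusive
    (6,1)@(13, 3): e=[-40,104,0] → ·  [on edge]
    (1,2)@(3, 5): e=[0,128,-64] → ·  [on edge]
    (5,2)@(11, 5): e=[-24,88,0] → ·  [on edge]
    (4,3)@(9, 7): e=[-8,72,0] → ·  [on edge]
    (3,4)@(7, 9): e=[8,56,0] → █  [on edge]
    (4,4)@(9, 9): e=[2,46,16] → █
    (5,4)@(11, 9): e=[-4,36,32] → ·
    (2,5)@(5, 11): e=[24,40,0] → █  [on edge]
    (5,5)@(11, 11): e=[6,10,48] → █
    (6,5)@(13, 11): e=[0,0,64] → █  [on edge]
    (1,6)@(3, 13): e=[40,24,0] → █  [on edge]
    (4,6)@(9, 13): e=[22,-6,48] → ·
    (0,7)@(1, 15): e=[56,8,0] → █  [on edge]
  covered (11 px):
    · · · · · · ·
    · · · · · · ·
    · · · · · · ·
    · · · · · · ·
    · · · █ █ · ·
    · · █ █ █ █ █
    · █ █ █ · · ·
    █ · · · · · ·
    · · · · · · ·
    · · · · · · ·
T1:
  2·area = 4  (B↔C swapped to make it positive)
  edge (12, 14)→(12, 16): d=(0,2) inclusive
  edge (12, 16)→(10, 18): d=(-2,2) inclusive
  edge (10, 18)→(12, 14): d=(2,-4) inclusive
    (6,7)@(13, 15): e=[-2,0,6] → ·  [on edge]
    (5,8)@(11, 17): e=[2,0,2] → █  [on edge]
    (6,8)@(13, 17): e=[-2,-4,10] → ·
    (4,9)@(9, 19): e=[6,0,-2] → ·  [on edge]
    (5,9)@(11, 19): e=[2,-4,6] → ·
  covered (1 px):
    · · · · · · ·
    · · · · · · ·
    · · · · · · ·
    · · · · · · ·
    · · · · · · ·
    · · · · · · ·
    · · · · · · ·
    · · · · · · ·
    · · · · · █ ·
    · · · · · · ·
T2:
  2·area = 62  (B↔C swapped to make it positive)
  edge (2, 4)→(11, 17): d=(9,13) inclusive
  edge (11, 17)→(0, 8): d=(-11,-9) inclusive
  edge (0, 8)→(2, 4): d=(2,-4) inclusive
    (0,3)@(1, 7): e=[40,20,2] → █
    (1,3)@(3, 7): e=[14,38,10] → █
    (2,3)@(5, 7): e=[-12,56,18] → ·
    (0,4)@(1, 9): e=[58,-2,6] → ·
    (1,4)@(3, 9): e=[32,16,14] → █
    (2,4)@(5, 9): e=[6,34,22] → █
    (3,4)@(7, 9): e=[-20,52,30] → ·
    (1,5)@(3, 11): e=[50,-6,18] → ·
    (2,5)@(5, 11): e=[24,12,26] → █
    (3,5)@(7, 11): e=[-2,30,34] → ·
    (2,6)@(5, 13): e=[42,-10,30] → ·
    (3,6)@(7, 13): e=[16,8,38] → █
    (5,8)@(11, 17): e=[0,0,62] → █  [on edge]
  covered (8 px):
    · · · · · · ·
    · · · · · · ·
    · · · · · · ·
    █ █ · · · · ·
    · █ █ · · · ·
    · · █ · · · ·
    · · · █ · · ·
    · · · · █ · ·
    · · · · · █ ·
    · · · · · · ·
T3:
  2·area = 150  (B↔C swapped to make it positive)
  edge (10, 17)→(0, 18): d=(-10,1) inclusive
  edge (0, 18)→(10, 2): d=(10,-16) inclusive
  edge (10, 2)→(10, 17): d=(0,15) inclusive
    (4,2)@(9, 5): e=[121,14,15] → █
    (5,2)@(11, 5): e=[119,46,-15] → ·
    (3,3)@(7, 7): e=[103,2,45] → █
    (5,3)@(11, 7): e=[99,66,-15] → ·
    (3,4)@(7, 9): e=[83,22,45] → █
    (5,4)@(11, 9): e=[79,86,-15] → ·
    (2,5)@(5, 11): e=[65,10,75] → █
    (5,5)@(11, 11): e=[59,106,-15] → ·
    (2,6)@(5, 13): e=[45,30,75] → █
    (5,6)@(11, 13): e=[39,126,-15] → ·
    (1,7)@(3, 15): e=[27,18,105] → █
    (5,7)@(11, 15): e=[19,146,-15] → ·
  covered (20 px):
    · · · · · · ·
    · · · · · · ·
    · · · · █ · ·
    · · · █ █ · ·
    · · · █ █ · ·
    · · █ █ █ · ·
    · · █ █ █ · ·
    · █ █ █ █ · ·
    █ █ █ █ █ · ·
    · · · · · · ·
T4:
  2·area = 60  (B↔C swapped to make it positive)
  edge (5, 18)→(1, 10): d=(-4,-8) inclusive
  edge (1, 10)→(7, 7): d=(6,-3) inclusive
  edge (7, 7)→(5, 18): d=(-2,11) inclusive
    (5,2)@(11, 5): e=[100,0,-40] → ·  [on edge]
    (3,3)@(7, 7): e=[60,0,0] → █  [on edge]
    (4,3)@(9, 7): e=[76,6,-22] → ·
    (1,4)@(3, 9): e=[20,0,40] → █  [on edge]
    (2,4)@(5, 9): e=[36,6,18] → █
    (3,4)@(7, 9): e=[52,12,-4] → ·
    (1,5)@(3, 11): e=[12,12,36] → █
    (3,5)@(7, 11): e=[44,24,-8] → ·
    (1,6)@(3, 13): e=[4,24,32] → █
    (3,6)@(7, 13): e=[36,36,-12] → ·
    (1,7)@(3, 15): e=[-4,36,28] → ·
    (2,7)@(5, 15): e=[12,42,6] → █
  covered (9 px):
    · · · · · · ·
    · · · · · · ·
    · · · · · · ·
    · · · █ · · ·
    · █ █ · · · ·
    · █ █ · · · ·
    · █ █ · · · ·
    · · █ · · · ·
    · · █ · · · ·
    · · · · · · ·

Final: [[4,2],[3,3],[4,3],[3,4],[4,4],[2,5],[3,5],[4,5],[2,6],[3,6],[4,6],[1,7],[2,7],[3,7],[4,7],[0,8],[1,8],[2,8],[3,8],[4,8]]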